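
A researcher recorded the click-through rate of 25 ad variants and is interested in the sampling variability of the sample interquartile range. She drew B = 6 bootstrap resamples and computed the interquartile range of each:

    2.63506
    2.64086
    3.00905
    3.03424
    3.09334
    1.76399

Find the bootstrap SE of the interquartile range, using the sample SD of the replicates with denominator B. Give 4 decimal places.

SE* = 0.4556

Bootstrap SE is the standard deviation of the 6 replicate interquartile ranges.
Mean of replicates: (2.63506 + 2.64086 + 3.00905 + 3.03424 + 3.09334 + 1.76399) / 6 = 16.176540 / 6 = 2.696090
Sum of squared deviations: (−0.061030)² + (−0.055230)² + (+0.312960)² + (+0.338150)² + (+0.397250)² + (−0.932100)² = 1.245682
Variance = 1.245682 / 6 = 0.207614
SE* = √0.207614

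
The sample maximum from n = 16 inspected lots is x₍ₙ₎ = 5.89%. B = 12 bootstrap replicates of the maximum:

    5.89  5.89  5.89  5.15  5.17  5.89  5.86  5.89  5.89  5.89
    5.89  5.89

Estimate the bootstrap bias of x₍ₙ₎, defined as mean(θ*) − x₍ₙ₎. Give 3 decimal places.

mean(θ*) = (5.89 + 5.89 + 5.89 + 5.15 + 5.17 + 5.89 + 5.86 + 5.89 + 5.89 + 5.89 + 5.89 + 5.89) / 12 = 5.7658
bias = 5.7658 − 5.89

bias = −0.124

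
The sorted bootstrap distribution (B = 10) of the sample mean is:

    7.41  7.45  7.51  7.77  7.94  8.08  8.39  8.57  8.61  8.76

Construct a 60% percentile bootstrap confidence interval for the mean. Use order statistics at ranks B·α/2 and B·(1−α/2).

α = 0.40; lower rank = 10 × 0.200 = 2; upper rank = 10 × 0.800 = 8.
The 2nd smallest replicate is 7.45; the 8th is 8.57.

(7.45, 8.57)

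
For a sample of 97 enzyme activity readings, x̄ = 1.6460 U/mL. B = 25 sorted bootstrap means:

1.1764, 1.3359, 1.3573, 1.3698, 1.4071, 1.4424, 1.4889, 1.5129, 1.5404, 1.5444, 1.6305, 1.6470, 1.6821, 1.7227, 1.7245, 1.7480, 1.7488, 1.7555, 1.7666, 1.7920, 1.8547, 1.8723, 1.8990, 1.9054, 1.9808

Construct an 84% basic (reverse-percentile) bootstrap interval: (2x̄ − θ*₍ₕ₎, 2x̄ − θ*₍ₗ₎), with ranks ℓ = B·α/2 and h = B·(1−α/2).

Percentile endpoints at ranks 2 and 23: θ*₍2₎ = 1.3359, θ*₍23₎ = 1.8990.
Basic interval reflects these around x̄:
  lower = 2 × 1.6460 − 1.8990 = 1.3930
  upper = 2 × 1.6460 − 1.3359 = 1.9561

(1.3930, 1.9561)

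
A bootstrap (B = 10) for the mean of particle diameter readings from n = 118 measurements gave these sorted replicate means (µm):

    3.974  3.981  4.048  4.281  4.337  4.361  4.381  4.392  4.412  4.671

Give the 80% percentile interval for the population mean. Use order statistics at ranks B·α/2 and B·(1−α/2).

(3.974, 4.412)

α = 0.20; lower rank = 10 × 0.100 = 1; upper rank = 10 × 0.900 = 9.
The 1st smallest replicate is 3.974; the 9th is 4.412.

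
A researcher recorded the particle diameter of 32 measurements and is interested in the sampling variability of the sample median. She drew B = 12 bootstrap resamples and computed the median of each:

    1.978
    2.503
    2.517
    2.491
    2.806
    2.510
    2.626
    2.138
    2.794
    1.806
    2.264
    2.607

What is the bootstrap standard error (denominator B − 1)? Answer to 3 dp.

SE* = 0.312

Bootstrap SE is the standard deviation of the 12 replicate medians.
Mean of replicates: (1.978 + 2.503 + 2.517 + 2.491 + 2.806 + 2.510 + 2.626 + 2.138 + 2.794 + 1.806 + 2.264 + 2.607) / 12 = 29.0400 / 12 = 2.4200
Sum of squared deviations: (−0.4420)² + (+0.0830)² + (+0.0970)² + (+0.0710)² + (+0.3860)² + (+0.0900)² + (+0.2060)² + (−0.2820)² + (+0.3740)² + (−0.6140)² + (−0.1560)² + (+0.1870)² = 1.0719
Variance = 1.0719 / 11 = 0.0974
SE* = √0.0974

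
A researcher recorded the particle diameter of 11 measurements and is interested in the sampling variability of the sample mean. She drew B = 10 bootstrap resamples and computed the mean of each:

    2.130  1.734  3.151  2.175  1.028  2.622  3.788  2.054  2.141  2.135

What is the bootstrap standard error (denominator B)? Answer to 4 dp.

Bootstrap SE is the standard deviation of the 10 replicate means.
Mean of replicates: (2.130 + 1.734 + 3.151 + 2.175 + 1.028 + 2.622 + 3.788 + 2.054 + 2.141 + 2.135) / 10 = 22.95800 / 10 = 2.29580
Sum of squared deviations: (−0.16580)² + (−0.56180)² + (+0.85520)² + (−0.12080)² + (−1.26780)² + (+0.32620)² + (+1.49220)² + (−0.24180)² + (−0.15480)² + (−0.16080)² = 5.13774
Variance = 5.13774 / 10 = 0.51377
SE* = √0.51377

SE* = 0.7168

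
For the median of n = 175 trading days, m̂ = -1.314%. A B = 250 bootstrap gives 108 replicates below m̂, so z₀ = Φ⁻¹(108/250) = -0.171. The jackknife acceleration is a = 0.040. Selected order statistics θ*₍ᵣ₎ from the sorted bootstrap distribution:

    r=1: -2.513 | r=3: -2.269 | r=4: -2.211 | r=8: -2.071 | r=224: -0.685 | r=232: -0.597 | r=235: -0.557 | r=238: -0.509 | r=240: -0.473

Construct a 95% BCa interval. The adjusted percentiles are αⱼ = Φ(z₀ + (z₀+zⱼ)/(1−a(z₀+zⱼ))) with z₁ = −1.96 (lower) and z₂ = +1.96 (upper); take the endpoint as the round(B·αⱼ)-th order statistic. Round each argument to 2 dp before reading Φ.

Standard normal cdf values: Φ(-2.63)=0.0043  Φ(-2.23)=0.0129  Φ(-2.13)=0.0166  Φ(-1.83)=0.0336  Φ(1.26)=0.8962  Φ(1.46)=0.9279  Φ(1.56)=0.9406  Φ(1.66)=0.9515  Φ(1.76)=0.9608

(-2.211, -0.473)

Lower: z₀ + z₁ = -0.171 + (-1.960) = -2.131; 1 − a(z₀+z₁) = 1 − (0.040)(-2.131) = 1.0852; argument = -0.171 + (-2.131)/1.0852 = -2.1346 → -2.13.
α₁ = Φ(-2.13) = 0.0166; rank = round(250 × 0.0166) = 4; θ*₍4₎ = -2.211.
Upper: z₀ + z₂ = 1.789; 1 − a(z₀+z₂) = 0.9284; argument = 1.7559 → 1.76; α₂ = 0.9608; rank = 240; θ*₍240₎ = -0.473.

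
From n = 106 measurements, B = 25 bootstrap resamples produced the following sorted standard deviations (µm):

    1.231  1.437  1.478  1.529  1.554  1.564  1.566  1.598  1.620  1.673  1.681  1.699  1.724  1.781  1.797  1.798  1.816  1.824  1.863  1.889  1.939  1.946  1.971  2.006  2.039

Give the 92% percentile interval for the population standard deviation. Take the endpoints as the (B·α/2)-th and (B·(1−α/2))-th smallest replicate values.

α = 0.08; lower rank = 25 × 0.040 = 1; upper rank = 25 × 0.960 = 24.
The 1st smallest replicate is 1.231; the 24th is 2.006.

(1.231, 2.006)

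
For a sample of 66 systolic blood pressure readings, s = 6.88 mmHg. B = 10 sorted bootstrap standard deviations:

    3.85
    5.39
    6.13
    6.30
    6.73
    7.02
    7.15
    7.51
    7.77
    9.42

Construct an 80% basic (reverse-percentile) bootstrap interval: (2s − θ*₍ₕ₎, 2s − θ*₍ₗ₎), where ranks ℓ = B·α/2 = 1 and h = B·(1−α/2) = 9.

(5.99, 9.91)

Percentile endpoints at ranks 1 and 9: θ*₍1₎ = 3.85, θ*₍9₎ = 7.77.
Basic interval reflects these around s:
  lower = 2 × 6.88 − 7.77 = 5.99
  upper = 2 × 6.88 − 3.85 = 9.91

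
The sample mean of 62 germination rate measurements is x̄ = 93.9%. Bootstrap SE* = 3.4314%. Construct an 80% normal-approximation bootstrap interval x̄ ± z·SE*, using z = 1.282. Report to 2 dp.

(89.50, 98.30)

Margin = 1.282 × 3.4314 = 4.399
Interval: 93.9 ± 4.399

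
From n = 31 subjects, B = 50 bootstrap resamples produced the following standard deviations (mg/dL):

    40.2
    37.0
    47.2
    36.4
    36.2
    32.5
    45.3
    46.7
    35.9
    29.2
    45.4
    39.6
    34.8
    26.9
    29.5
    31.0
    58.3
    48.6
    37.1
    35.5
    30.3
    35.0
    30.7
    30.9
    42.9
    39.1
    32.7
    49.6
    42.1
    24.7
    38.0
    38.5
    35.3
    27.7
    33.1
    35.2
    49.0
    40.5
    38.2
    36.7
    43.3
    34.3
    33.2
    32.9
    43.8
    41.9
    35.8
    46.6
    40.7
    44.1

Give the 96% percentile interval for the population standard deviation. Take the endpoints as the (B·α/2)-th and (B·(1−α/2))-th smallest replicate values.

Sorted replicates: 24.7, 26.9, 27.7, 29.2, 29.5, 30.3, 30.7, 30.9, 31.0, 32.5, 32.7, 32.9, 33.1, 33.2, 34.3, 34.8, 35.0, 35.2, 35.3, 35.5, 35.8, 35.9, 36.2, 36.4, 36.7, 37.0, 37.1, 38.0, 38.2, 38.5, 39.1, 39.6, 40.2, 40.5, 40.7, 41.9, 42.1, 42.9, 43.3, 43.8, 44.1, 45.3, 45.4, 46.6, 46.7, 47.2, 48.6, 49.0, 49.6, 58.3
α = 0.04; lower rank = 50 × 0.020 = 1; upper rank = 50 × 0.980 = 49.
The 1st smallest replicate is 24.7; the 49th is 49.6.

(24.7, 49.6)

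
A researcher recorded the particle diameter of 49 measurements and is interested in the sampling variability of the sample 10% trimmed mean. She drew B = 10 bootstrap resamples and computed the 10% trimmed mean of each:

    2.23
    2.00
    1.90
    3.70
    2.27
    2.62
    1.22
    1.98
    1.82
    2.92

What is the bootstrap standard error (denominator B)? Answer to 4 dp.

Bootstrap SE is the standard deviation of the 10 replicate 10% trimmed means.
Mean of replicates: (2.23 + 2.00 + 1.90 + 3.70 + 2.27 + 2.62 + 1.22 + 1.98 + 1.82 + 2.92) / 10 = 22.66000 / 10 = 2.26600
Sum of squared deviations: (−0.03600)² + (−0.26600)² + (−0.36600)² + (+1.43400)² + (+0.00400)² + (+0.35400)² + (−1.04600)² + (−0.28600)² + (−0.44600)² + (+0.65400)² = 4.19024
Variance = 4.19024 / 10 = 0.41902
SE* = √0.41902

SE* = 0.6473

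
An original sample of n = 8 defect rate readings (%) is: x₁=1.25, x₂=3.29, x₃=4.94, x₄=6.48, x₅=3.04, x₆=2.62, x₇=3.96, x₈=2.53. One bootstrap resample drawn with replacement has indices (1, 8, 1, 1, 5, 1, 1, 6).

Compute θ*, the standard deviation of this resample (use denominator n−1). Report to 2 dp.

θ* = 0.78

Resample values: 1.25, 2.53, 1.25, 1.25, 3.04, 1.25, 1.25, 2.62.
Mean = 1.8050; sum of squared deviations = 4.2552
s² = 4.2552 / 7 = 0.6079
s = √0.6079 = 0.78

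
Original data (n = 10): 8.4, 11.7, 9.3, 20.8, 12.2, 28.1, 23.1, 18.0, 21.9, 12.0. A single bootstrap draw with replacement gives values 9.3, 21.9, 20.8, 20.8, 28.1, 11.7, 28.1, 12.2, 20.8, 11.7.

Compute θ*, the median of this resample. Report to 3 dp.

θ* = 20.800

Sorted: 9.3, 11.7, 11.7, 12.2, 20.8, 20.8, 20.8, 21.9, 28.1, 28.1
Median = average of the two middle values = 20.800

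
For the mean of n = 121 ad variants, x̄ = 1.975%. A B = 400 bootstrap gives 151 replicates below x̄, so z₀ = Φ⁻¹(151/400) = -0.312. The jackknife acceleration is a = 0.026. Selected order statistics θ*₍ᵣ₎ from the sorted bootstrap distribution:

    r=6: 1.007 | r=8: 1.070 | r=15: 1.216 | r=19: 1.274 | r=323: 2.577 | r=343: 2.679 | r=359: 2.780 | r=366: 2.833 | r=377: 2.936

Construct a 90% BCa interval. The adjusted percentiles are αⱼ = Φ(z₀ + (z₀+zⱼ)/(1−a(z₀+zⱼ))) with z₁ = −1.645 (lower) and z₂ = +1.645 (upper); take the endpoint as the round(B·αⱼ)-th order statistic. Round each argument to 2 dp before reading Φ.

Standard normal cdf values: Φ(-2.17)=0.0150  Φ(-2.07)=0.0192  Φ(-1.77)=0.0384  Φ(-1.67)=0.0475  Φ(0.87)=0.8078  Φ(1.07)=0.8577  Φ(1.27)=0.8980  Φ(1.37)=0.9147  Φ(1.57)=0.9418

Lower: z₀ + z₁ = -0.312 + (-1.645) = -1.957; 1 − a(z₀+z₁) = 1 − (0.026)(-1.957) = 1.0509; argument = -0.312 + (-1.957)/1.0509 = -2.1742 → -2.17.
α₁ = Φ(-2.17) = 0.0150; rank = round(400 × 0.0150) = 6; θ*₍6₎ = 1.007.
Upper: z₀ + z₂ = 1.333; 1 − a(z₀+z₂) = 0.9653; argument = 1.0689 → 1.07; α₂ = 0.8577; rank = 343; θ*₍343₎ = 2.679.

(1.007, 2.679)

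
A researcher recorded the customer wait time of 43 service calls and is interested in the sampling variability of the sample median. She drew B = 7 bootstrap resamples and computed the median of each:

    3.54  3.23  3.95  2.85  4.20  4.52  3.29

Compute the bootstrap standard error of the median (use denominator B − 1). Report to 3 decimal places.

Bootstrap SE is the standard deviation of the 7 replicate medians.
Mean of replicates: (3.54 + 3.23 + 3.95 + 2.85 + 4.20 + 4.52 + 3.29) / 7 = 25.5800 / 7 = 3.6543
Sum of squared deviations: (−0.1143)² + (−0.4243)² + (+0.2957)² + (−0.8043)² + (+0.5457)² + (+0.8657)² + (−0.3643)² = 2.1074
Variance = 2.1074 / 6 = 0.3512
SE* = √0.3512

SE* = 0.593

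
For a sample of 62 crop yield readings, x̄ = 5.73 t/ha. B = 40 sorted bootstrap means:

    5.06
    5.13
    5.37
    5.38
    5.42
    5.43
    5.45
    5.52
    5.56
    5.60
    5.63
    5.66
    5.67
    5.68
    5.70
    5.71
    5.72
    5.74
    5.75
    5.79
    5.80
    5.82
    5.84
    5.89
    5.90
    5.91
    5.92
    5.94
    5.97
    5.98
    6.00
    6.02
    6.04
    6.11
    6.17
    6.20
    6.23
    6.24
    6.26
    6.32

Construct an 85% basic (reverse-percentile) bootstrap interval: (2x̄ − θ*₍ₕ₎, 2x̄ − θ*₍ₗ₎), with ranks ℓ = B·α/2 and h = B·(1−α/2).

Percentile endpoints at ranks 3 and 37: θ*₍3₎ = 5.37, θ*₍37₎ = 6.23.
Basic interval reflects these around x̄:
  lower = 2 × 5.73 − 6.23 = 5.23
  upper = 2 × 5.73 − 5.37 = 6.09

(5.23, 6.09)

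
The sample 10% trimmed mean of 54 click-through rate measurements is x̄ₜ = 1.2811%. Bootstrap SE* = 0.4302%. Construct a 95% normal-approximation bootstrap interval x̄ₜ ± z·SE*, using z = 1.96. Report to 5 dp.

(0.43791, 2.12429)

Margin = 1.96 × 0.4302 = 0.843192
Interval: 1.2811 ± 0.843192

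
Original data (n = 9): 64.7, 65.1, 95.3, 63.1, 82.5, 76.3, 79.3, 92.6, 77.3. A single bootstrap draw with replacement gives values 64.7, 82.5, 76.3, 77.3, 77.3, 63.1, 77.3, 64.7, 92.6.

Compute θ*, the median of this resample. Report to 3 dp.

θ* = 77.300

Sorted: 63.1, 64.7, 64.7, 76.3, 77.3, 77.3, 77.3, 82.5, 92.6
Median = middle value = 77.300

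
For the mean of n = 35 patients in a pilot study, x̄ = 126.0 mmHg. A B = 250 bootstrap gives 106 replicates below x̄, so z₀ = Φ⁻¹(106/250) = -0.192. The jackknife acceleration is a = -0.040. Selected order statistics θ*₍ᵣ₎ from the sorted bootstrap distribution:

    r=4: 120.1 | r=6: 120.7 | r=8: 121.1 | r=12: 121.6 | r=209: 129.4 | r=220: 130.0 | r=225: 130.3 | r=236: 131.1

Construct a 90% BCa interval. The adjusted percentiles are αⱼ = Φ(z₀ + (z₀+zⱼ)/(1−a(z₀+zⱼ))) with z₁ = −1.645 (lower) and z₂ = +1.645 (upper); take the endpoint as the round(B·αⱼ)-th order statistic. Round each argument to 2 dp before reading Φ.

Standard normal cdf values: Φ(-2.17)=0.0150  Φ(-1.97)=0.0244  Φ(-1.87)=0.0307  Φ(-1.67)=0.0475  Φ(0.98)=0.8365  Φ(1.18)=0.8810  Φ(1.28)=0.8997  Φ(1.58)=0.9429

Lower: z₀ + z₁ = -0.192 + (-1.645) = -1.837; 1 − a(z₀+z₁) = 1 − (-0.040)(-1.837) = 0.9265; argument = -0.192 + (-1.837)/0.9265 = -2.1747 → -2.17.
α₁ = Φ(-2.17) = 0.0150; rank = round(250 × 0.0150) = 4; θ*₍4₎ = 120.1.
Upper: z₀ + z₂ = 1.453; 1 − a(z₀+z₂) = 1.0581; argument = 1.1812 → 1.18; α₂ = 0.8810; rank = 220; θ*₍220₎ = 130.0.

(120.1, 130.0)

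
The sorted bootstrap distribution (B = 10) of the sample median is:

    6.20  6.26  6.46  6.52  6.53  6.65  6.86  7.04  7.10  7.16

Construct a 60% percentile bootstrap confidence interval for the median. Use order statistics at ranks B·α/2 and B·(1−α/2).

(6.26, 7.04)

α = 0.40; lower rank = 10 × 0.200 = 2; upper rank = 10 × 0.800 = 8.
The 2nd smallest replicate is 6.26; the 8th is 7.04.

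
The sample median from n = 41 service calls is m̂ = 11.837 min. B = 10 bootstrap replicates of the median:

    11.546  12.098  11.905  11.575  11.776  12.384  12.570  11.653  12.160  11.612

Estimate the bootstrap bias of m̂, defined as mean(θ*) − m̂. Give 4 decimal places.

mean(θ*) = (11.546 + 12.098 + 11.905 + 11.575 + 11.776 + 12.384 + 12.570 + 11.653 + 12.160 + 11.612) / 10 = 11.92790
bias = 11.92790 − 11.837

bias = +0.0909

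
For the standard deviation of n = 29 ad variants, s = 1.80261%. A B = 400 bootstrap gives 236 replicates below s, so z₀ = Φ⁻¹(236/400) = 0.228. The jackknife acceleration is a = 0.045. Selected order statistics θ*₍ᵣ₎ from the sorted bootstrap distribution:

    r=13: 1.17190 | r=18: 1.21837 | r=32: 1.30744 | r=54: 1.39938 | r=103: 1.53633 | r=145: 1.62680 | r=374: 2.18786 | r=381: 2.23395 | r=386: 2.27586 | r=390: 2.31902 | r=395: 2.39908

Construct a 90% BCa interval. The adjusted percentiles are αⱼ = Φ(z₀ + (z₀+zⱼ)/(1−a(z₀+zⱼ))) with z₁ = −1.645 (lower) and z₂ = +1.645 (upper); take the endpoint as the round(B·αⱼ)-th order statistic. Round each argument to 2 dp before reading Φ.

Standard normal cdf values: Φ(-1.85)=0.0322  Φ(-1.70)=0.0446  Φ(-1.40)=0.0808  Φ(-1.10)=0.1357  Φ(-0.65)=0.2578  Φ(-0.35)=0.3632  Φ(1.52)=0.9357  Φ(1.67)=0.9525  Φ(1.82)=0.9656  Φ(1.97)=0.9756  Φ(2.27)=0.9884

Lower: z₀ + z₁ = 0.228 + (-1.645) = -1.417; 1 − a(z₀+z₁) = 1 − (0.045)(-1.417) = 1.0638; argument = 0.228 + (-1.417)/1.0638 = -1.1041 → -1.10.
α₁ = Φ(-1.10) = 0.1357; rank = round(400 × 0.1357) = 54; θ*₍54₎ = 1.39938.
Upper: z₀ + z₂ = 1.873; 1 − a(z₀+z₂) = 0.9157; argument = 2.2734 → 2.27; α₂ = 0.9884; rank = 395; θ*₍395₎ = 2.39908.

(1.39938, 2.39908)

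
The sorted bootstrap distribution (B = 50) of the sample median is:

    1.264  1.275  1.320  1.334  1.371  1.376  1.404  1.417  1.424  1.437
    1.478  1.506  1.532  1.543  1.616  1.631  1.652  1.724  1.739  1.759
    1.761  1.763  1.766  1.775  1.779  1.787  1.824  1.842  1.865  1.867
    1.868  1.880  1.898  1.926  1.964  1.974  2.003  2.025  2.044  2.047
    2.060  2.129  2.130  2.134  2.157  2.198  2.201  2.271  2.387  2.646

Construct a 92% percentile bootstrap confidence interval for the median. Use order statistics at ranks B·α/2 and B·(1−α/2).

α = 0.08; lower rank = 50 × 0.040 = 2; upper rank = 50 × 0.960 = 48.
The 2nd smallest replicate is 1.275; the 48th is 2.271.

(1.275, 2.271)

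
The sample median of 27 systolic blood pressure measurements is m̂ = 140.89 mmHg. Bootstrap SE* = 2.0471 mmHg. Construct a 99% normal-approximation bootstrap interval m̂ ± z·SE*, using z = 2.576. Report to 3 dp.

Margin = 2.576 × 2.0471 = 5.2733
Interval: 140.89 ± 5.2733

(135.617, 146.163)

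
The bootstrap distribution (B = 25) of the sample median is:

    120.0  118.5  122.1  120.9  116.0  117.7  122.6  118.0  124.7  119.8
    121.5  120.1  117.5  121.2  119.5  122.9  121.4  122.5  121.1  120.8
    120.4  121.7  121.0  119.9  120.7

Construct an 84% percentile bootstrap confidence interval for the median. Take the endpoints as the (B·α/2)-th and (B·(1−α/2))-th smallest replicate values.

(117.5, 122.6)

Sorted replicates: 116.0, 117.5, 117.7, 118.0, 118.5, 119.5, 119.8, 119.9, 120.0, 120.1, 120.4, 120.7, 120.8, 120.9, 121.0, 121.1, 121.2, 121.4, 121.5, 121.7, 122.1, 122.5, 122.6, 122.9, 124.7
α = 0.16; lower rank = 25 × 0.080 = 2; upper rank = 25 × 0.920 = 23.
The 2nd smallest replicate is 117.5; the 23rd is 122.6.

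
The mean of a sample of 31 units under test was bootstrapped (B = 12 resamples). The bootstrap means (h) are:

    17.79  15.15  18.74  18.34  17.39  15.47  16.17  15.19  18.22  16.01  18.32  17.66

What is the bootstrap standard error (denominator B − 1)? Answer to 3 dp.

Bootstrap SE is the standard deviation of the 12 replicate means.
Mean of replicates: (17.79 + 15.15 + 18.74 + 18.34 + 17.39 + 15.47 + 16.17 + 15.19 + 18.22 + 16.01 + 18.32 + 17.66) / 12 = 204.4500 / 12 = 17.0375
Sum of squared deviations: (+0.7525)² + (−1.8875)² + (+1.7025)² + (+1.3025)² + (+0.3525)² + (−1.5675)² + (−0.8675)² + (−1.8475)² + (+1.1825)² + (−1.0275)² + (+1.2825)² + (+0.6225)² = 19.9574
Variance = 19.9574 / 11 = 1.8143
SE* = √1.8143

SE* = 1.347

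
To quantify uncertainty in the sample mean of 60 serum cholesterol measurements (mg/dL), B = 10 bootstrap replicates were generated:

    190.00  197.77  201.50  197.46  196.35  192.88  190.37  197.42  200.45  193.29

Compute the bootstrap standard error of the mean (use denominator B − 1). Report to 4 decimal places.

SE* = 3.9665

Bootstrap SE is the standard deviation of the 10 replicate means.
Mean of replicates: (190.00 + 197.77 + 201.50 + 197.46 + 196.35 + 192.88 + 190.37 + 197.42 + 200.45 + 193.29) / 10 = 1957.49000 / 10 = 195.74900
Sum of squared deviations: (−5.74900)² + (+2.02100)² + (+5.75100)² + (+1.71100)² + (+0.60100)² + (−2.86900)² + (−5.37900)² + (+1.67100)² + (+4.70100)² + (−2.45900)² = 141.60129
Variance = 141.60129 / 9 = 15.73348
SE* = √15.73348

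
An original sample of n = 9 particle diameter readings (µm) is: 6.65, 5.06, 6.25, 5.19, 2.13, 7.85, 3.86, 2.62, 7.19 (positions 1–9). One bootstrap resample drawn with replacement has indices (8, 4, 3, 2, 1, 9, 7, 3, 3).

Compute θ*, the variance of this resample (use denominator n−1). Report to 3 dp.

Resample values: 2.62, 5.19, 6.25, 5.06, 6.65, 7.19, 3.86, 6.25, 6.25.
Mean = 5.4800; sum of squared deviations = 17.1362
s² = 17.1362 / 8 = 2.1420

θ* = 2.142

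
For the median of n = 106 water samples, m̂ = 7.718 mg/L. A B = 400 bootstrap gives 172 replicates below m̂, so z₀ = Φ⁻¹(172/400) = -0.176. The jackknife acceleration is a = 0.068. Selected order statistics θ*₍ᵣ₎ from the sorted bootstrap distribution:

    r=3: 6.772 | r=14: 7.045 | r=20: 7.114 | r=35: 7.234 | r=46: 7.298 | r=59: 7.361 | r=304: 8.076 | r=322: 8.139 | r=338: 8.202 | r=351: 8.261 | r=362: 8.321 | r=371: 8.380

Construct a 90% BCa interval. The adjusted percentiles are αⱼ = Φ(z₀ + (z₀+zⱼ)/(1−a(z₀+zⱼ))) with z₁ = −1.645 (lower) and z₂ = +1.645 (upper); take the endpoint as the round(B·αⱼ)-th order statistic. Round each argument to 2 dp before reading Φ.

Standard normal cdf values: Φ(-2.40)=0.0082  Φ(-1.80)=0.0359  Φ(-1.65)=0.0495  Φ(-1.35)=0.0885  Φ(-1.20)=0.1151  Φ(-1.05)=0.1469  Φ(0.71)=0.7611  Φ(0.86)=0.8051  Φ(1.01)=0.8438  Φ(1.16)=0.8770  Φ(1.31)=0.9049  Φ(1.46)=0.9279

Lower: z₀ + z₁ = -0.176 + (-1.645) = -1.821; 1 − a(z₀+z₁) = 1 − (0.068)(-1.821) = 1.1238; argument = -0.176 + (-1.821)/1.1238 = -1.7964 → -1.80.
α₁ = Φ(-1.80) = 0.0359; rank = round(400 × 0.0359) = 14; θ*₍14₎ = 7.045.
Upper: z₀ + z₂ = 1.469; 1 − a(z₀+z₂) = 0.9001; argument = 1.4560 → 1.46; α₂ = 0.9279; rank = 371; θ*₍371₎ = 8.380.

(7.045, 8.380)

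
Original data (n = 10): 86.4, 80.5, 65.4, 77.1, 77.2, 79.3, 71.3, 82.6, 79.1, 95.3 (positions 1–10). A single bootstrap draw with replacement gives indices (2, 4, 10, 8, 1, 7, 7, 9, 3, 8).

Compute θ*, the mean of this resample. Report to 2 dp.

θ* = 79.16

Resample values: 80.5, 77.1, 95.3, 82.6, 86.4, 71.3, 71.3, 79.1, 65.4, 82.6.
Mean = (80.5 + 77.1 + 95.3 + 82.6 + 86.4 + 71.3 + 71.3 + 79.1 + 65.4 + 82.6) / 10 = 791.60 / 10 = 79.16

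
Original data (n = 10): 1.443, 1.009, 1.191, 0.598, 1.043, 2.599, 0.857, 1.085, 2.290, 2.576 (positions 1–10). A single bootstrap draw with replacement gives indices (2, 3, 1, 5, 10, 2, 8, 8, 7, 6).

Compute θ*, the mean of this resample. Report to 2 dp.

θ* = 1.39

Resample values: 1.009, 1.191, 1.443, 1.043, 2.576, 1.009, 1.085, 1.085, 0.857, 2.599.
Mean = (1.009 + 1.191 + 1.443 + 1.043 + 2.576 + 1.009 + 1.085 + 1.085 + 0.857 + 2.599) / 10 = 13.8970 / 10 = 1.39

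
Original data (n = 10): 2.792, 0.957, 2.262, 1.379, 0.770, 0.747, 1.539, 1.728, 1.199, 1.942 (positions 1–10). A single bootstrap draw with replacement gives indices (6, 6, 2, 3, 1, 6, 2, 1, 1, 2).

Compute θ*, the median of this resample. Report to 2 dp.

θ* = 0.96

Resample values: 0.747, 0.747, 0.957, 2.262, 2.792, 0.747, 0.957, 2.792, 2.792, 0.957.
Sorted: 0.747, 0.747, 0.747, 0.957, 0.957, 0.957, 2.262, 2.792, 2.792, 2.792
Median = average of the two middle values = 0.96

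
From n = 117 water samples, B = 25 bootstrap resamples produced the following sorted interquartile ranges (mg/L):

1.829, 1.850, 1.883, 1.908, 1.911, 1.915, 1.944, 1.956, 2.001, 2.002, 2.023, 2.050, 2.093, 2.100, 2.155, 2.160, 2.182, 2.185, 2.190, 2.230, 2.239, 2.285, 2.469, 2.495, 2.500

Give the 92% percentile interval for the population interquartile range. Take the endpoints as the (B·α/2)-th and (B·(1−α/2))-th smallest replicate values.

α = 0.08; lower rank = 25 × 0.040 = 1; upper rank = 25 × 0.960 = 24.
The 1st smallest replicate is 1.829; the 24th is 2.495.

(1.829, 2.495)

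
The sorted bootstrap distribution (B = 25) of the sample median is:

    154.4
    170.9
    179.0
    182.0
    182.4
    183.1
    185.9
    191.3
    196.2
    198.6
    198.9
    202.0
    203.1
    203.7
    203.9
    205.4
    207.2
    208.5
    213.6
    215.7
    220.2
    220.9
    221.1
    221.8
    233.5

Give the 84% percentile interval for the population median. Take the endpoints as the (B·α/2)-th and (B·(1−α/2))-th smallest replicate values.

α = 0.16; lower rank = 25 × 0.080 = 2; upper rank = 25 × 0.920 = 23.
The 2nd smallest replicate is 170.9; the 23rd is 221.1.

(170.9, 221.1)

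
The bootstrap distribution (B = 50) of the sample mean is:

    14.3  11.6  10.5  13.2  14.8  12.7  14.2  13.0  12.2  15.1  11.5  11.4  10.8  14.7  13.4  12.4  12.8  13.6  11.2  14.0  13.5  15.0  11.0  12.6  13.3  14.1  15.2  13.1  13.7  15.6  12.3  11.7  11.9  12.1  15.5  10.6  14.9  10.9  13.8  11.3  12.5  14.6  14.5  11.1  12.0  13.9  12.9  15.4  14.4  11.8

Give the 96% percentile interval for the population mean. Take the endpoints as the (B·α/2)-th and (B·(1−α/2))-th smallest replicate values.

(10.5, 15.5)

Sorted replicates: 10.5, 10.6, 10.8, 10.9, 11.0, 11.1, 11.2, 11.3, 11.4, 11.5, 11.6, 11.7, 11.8, 11.9, 12.0, 12.1, 12.2, 12.3, 12.4, 12.5, 12.6, 12.7, 12.8, 12.9, 13.0, 13.1, 13.2, 13.3, 13.4, 13.5, 13.6, 13.7, 13.8, 13.9, 14.0, 14.1, 14.2, 14.3, 14.4, 14.5, 14.6, 14.7, 14.8, 14.9, 15.0, 15.1, 15.2, 15.4, 15.5, 15.6
α = 0.04; lower rank = 50 × 0.020 = 1; upper rank = 50 × 0.980 = 49.
The 1st smallest replicate is 10.5; the 49th is 15.5.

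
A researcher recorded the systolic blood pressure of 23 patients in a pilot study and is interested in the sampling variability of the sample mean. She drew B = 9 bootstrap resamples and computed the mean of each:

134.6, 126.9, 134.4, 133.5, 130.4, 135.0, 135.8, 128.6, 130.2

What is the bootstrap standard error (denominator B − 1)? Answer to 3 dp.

SE* = 3.189

Bootstrap SE is the standard deviation of the 9 replicate means.
Mean of replicates: (134.6 + 126.9 + 134.4 + 133.5 + 130.4 + 135.0 + 135.8 + 128.6 + 130.2) / 9 = 1189.4000 / 9 = 132.1556
Sum of squared deviations: (+2.4444)² + (−5.2556)² + (+2.2444)² + (+1.3444)² + (−1.7556)² + (+2.8444)² + (+3.6444)² + (−3.5556)² + (−1.9556)² = 81.3622
Variance = 81.3622 / 8 = 10.1703
SE* = √10.1703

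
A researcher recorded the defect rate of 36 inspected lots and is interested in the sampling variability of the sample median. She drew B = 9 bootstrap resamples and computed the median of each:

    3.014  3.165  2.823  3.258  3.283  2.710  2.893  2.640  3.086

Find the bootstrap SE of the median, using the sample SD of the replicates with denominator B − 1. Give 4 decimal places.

Bootstrap SE is the standard deviation of the 9 replicate medians.
Mean of replicates: (3.014 + 3.165 + 2.823 + 3.258 + 3.283 + 2.710 + 2.893 + 2.640 + 3.086) / 9 = 26.87200 / 9 = 2.98578
Sum of squared deviations: (+0.02822)² + (+0.17922)² + (−0.16278)² + (+0.27222)² + (+0.29722)² + (−0.27578)² + (−0.09278)² + (−0.34578)² + (+0.10022)² = 0.43613
Variance = 0.43613 / 8 = 0.05452
SE* = √0.05452

SE* = 0.2335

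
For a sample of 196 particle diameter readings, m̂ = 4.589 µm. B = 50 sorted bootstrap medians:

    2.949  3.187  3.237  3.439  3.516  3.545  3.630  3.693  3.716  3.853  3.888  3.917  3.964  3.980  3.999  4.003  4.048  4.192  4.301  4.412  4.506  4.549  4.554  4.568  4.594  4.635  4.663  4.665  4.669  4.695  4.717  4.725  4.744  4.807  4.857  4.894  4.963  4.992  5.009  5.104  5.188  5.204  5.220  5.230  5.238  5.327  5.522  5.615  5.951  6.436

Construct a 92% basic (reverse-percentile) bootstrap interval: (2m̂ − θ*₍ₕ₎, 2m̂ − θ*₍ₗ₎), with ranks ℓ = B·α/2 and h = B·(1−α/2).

(3.563, 5.991)

Percentile endpoints at ranks 2 and 48: θ*₍2₎ = 3.187, θ*₍48₎ = 5.615.
Basic interval reflects these around m̂:
  lower = 2 × 4.589 − 5.615 = 3.563
  upper = 2 × 4.589 − 3.187 = 5.991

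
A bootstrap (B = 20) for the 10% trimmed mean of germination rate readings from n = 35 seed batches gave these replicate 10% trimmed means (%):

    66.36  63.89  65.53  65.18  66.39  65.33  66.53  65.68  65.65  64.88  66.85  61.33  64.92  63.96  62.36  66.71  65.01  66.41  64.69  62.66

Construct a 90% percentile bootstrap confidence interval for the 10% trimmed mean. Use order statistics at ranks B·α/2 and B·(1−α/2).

(61.33, 66.71)

Sorted replicates: 61.33, 62.36, 62.66, 63.89, 63.96, 64.69, 64.88, 64.92, 65.01, 65.18, 65.33, 65.53, 65.65, 65.68, 66.36, 66.39, 66.41, 66.53, 66.71, 66.85
α = 0.10; lower rank = 20 × 0.050 = 1; upper rank = 20 × 0.950 = 19.
The 1st smallest replicate is 61.33; the 19th is 66.71.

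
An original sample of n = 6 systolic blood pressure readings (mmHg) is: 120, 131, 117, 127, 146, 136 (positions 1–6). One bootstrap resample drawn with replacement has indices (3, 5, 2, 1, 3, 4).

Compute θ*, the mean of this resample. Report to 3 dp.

θ* = 126.333

Resample values: 117, 146, 131, 120, 117, 127.
Mean = (117 + 146 + 131 + 120 + 117 + 127) / 6 = 758.0 / 6 = 126.333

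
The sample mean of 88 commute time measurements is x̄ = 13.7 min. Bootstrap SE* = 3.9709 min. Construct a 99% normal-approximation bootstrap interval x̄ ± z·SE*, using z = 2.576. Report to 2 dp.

Margin = 2.576 × 3.9709 = 10.229
Interval: 13.7 ± 10.229

(3.47, 23.93)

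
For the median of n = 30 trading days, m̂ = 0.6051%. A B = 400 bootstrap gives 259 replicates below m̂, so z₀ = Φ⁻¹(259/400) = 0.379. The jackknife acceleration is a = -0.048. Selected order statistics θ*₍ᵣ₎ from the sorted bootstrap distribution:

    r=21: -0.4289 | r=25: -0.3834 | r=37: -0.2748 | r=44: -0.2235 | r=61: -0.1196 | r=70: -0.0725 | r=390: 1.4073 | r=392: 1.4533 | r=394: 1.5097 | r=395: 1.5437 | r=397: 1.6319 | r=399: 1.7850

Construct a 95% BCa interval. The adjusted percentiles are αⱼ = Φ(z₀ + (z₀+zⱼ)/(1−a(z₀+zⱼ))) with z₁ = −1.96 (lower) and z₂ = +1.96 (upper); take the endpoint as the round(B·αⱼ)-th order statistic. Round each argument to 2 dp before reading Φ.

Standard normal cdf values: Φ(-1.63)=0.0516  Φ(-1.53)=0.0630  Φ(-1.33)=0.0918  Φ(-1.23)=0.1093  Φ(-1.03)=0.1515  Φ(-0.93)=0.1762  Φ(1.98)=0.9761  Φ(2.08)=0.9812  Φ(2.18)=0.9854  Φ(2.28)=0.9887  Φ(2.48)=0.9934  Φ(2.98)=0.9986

(-0.2748, 1.6319)

Lower: z₀ + z₁ = 0.379 + (-1.960) = -1.581; 1 − a(z₀+z₁) = 1 − (-0.048)(-1.581) = 0.9241; argument = 0.379 + (-1.581)/0.9241 = -1.3318 → -1.33.
α₁ = Φ(-1.33) = 0.0918; rank = round(400 × 0.0918) = 37; θ*₍37₎ = -0.2748.
Upper: z₀ + z₂ = 2.339; 1 − a(z₀+z₂) = 1.1123; argument = 2.4819 → 2.48; α₂ = 0.9934; rank = 397; θ*₍397₎ = 1.6319.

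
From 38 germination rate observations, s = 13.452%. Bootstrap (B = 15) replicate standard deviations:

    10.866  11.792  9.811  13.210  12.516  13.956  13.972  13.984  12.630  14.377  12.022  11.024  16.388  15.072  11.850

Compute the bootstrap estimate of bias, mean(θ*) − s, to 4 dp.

mean(θ*) = (10.866 + 11.792 + 9.811 + 13.210 + 12.516 + 13.956 + 13.972 + 13.984 + 12.630 + 14.377 + 12.022 + 11.024 + 16.388 + 15.072 + 11.850) / 15 = 12.89800
bias = 12.89800 − 13.452

bias = −0.5540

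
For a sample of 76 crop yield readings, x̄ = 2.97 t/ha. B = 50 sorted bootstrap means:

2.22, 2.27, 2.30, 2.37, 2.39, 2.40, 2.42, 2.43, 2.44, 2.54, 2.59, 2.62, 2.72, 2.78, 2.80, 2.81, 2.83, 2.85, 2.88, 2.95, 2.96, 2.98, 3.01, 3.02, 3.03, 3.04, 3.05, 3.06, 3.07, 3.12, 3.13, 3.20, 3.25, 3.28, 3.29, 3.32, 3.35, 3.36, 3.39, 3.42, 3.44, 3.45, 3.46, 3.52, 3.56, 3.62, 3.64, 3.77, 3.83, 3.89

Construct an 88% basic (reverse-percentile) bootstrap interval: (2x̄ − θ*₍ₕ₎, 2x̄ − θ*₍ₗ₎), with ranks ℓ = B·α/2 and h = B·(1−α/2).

(2.30, 3.64)

Percentile endpoints at ranks 3 and 47: θ*₍3₎ = 2.30, θ*₍47₎ = 3.64.
Basic interval reflects these around x̄:
  lower = 2 × 2.97 − 3.64 = 2.30
  upper = 2 × 2.97 − 2.30 = 3.64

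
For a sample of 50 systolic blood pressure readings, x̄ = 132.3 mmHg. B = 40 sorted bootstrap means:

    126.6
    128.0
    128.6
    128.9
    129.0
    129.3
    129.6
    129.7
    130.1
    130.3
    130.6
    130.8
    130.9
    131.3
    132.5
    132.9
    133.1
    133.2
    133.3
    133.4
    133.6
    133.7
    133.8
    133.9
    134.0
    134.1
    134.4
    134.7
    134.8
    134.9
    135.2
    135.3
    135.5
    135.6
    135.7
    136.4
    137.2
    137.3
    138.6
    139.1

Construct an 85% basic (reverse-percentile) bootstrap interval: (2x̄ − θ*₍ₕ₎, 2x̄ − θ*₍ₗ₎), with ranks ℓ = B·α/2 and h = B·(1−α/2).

(127.4, 136.0)

Percentile endpoints at ranks 3 and 37: θ*₍3₎ = 128.6, θ*₍37₎ = 137.2.
Basic interval reflects these around x̄:
  lower = 2 × 132.3 − 137.2 = 127.4
  upper = 2 × 132.3 − 128.6 = 136.0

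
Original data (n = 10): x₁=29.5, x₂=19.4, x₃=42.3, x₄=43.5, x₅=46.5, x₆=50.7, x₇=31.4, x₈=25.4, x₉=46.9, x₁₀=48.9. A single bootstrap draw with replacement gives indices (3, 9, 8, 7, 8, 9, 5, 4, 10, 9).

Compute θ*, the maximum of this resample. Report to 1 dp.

Resample values: 42.3, 46.9, 25.4, 31.4, 25.4, 46.9, 46.5, 43.5, 48.9, 46.9.
Maximum = 48.9

θ* = 48.9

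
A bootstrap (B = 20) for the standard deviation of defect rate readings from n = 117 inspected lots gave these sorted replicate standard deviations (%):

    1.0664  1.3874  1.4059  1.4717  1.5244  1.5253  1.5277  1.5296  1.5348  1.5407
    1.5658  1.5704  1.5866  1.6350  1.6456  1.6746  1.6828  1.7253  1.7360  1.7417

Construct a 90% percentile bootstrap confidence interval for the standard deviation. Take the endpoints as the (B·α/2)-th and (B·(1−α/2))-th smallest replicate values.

α = 0.10; lower rank = 20 × 0.050 = 1; upper rank = 20 × 0.950 = 19.
The 1st smallest replicate is 1.0664; the 19th is 1.7360.

(1.0664, 1.7360)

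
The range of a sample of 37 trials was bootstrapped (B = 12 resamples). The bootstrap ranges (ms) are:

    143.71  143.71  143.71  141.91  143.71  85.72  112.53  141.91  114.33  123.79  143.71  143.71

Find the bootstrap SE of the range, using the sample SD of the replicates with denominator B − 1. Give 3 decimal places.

Bootstrap SE is the standard deviation of the 12 replicate ranges.
Mean of replicates: (143.71 + 143.71 + 143.71 + 141.91 + 143.71 + 85.72 + 112.53 + 141.91 + 114.33 + 123.79 + 143.71 + 143.71) / 12 = 1582.4500 / 12 = 131.8708
Sum of squared deviations: (+11.8392)² + (+11.8392)² + (+11.8392)² + (+10.0392)² + (+11.8392)² + (−46.1508)² + (−19.3408)² + (+10.0392)² + (−17.5408)² + (−8.0808)² + (+11.8392)² + (+11.8392)² = 3919.5129
Variance = 3919.5129 / 11 = 356.3194
SE* = √356.3194

SE* = 18.876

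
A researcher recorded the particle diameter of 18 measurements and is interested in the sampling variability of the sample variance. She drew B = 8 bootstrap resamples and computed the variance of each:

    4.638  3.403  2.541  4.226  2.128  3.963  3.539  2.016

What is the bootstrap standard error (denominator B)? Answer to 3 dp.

SE* = 0.919

Bootstrap SE is the standard deviation of the 8 replicate variances.
Mean of replicates: (4.638 + 3.403 + 2.541 + 4.226 + 2.128 + 3.963 + 3.539 + 2.016) / 8 = 26.4540 / 8 = 3.3068
Sum of squared deviations: (+1.3312)² + (+0.0962)² + (−0.7658)² + (+0.9192)² + (−1.1787)² + (+0.6562)² + (+0.2323)² + (−1.2908)² = 6.7530
Variance = 6.7530 / 8 = 0.8441
SE* = √0.8441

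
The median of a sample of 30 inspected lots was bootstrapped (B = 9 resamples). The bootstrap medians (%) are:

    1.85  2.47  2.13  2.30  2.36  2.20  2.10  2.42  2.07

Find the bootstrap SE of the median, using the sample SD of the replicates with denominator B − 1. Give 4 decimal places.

Bootstrap SE is the standard deviation of the 9 replicate medians.
Mean of replicates: (1.85 + 2.47 + 2.13 + 2.30 + 2.36 + 2.20 + 2.10 + 2.42 + 2.07) / 9 = 19.90000 / 9 = 2.21111
Sum of squared deviations: (−0.36111)² + (+0.25889)² + (−0.08111)² + (+0.08889)² + (+0.14889)² + (−0.01111)² + (−0.11111)² + (+0.20889)² + (−0.14111)² = 0.31009
Variance = 0.31009 / 8 = 0.03876
SE* = √0.03876

SE* = 0.1969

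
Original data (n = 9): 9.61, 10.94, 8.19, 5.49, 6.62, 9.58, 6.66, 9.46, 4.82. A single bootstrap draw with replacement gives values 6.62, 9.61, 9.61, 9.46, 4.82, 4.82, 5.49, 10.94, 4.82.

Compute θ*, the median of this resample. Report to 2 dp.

θ* = 6.62

Sorted: 4.82, 4.82, 4.82, 5.49, 6.62, 9.46, 9.61, 9.61, 10.94
Median = middle value = 6.62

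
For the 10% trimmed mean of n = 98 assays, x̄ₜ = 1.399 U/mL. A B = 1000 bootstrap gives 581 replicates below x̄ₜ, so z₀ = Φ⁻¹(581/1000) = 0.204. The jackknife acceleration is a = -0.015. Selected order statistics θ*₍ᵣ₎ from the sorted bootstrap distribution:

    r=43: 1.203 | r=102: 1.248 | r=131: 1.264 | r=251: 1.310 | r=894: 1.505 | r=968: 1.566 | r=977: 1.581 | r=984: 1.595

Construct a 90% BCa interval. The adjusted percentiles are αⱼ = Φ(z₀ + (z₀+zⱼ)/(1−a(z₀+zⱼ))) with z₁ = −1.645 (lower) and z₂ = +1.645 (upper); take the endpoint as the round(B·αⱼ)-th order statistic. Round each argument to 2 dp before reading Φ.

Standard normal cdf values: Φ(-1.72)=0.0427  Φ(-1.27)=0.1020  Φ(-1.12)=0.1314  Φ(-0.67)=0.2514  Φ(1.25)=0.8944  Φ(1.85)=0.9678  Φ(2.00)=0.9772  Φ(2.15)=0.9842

(1.248, 1.581)

Lower: z₀ + z₁ = 0.204 + (-1.645) = -1.441; 1 − a(z₀+z₁) = 1 − (-0.015)(-1.441) = 0.9784; argument = 0.204 + (-1.441)/0.9784 = -1.2688 → -1.27.
α₁ = Φ(-1.27) = 0.1020; rank = round(1000 × 0.1020) = 102; θ*₍102₎ = 1.248.
Upper: z₀ + z₂ = 1.849; 1 − a(z₀+z₂) = 1.0277; argument = 2.0031 → 2.00; α₂ = 0.9772; rank = 977; θ*₍977₎ = 1.581.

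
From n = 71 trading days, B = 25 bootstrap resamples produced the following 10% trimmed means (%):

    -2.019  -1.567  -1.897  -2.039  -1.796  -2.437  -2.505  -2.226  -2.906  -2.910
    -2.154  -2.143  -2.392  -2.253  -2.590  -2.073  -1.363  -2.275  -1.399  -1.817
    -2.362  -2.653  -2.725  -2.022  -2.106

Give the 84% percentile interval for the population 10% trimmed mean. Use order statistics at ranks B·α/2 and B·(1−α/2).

(-2.906, -1.567)

Sorted replicates: -2.910, -2.906, -2.725, -2.653, -2.590, -2.505, -2.437, -2.392, -2.362, -2.275, -2.253, -2.226, -2.154, -2.143, -2.106, -2.073, -2.039, -2.022, -2.019, -1.897, -1.817, -1.796, -1.567, -1.399, -1.363
α = 0.16; lower rank = 25 × 0.080 = 2; upper rank = 25 × 0.920 = 23.
The 2nd smallest replicate is -2.906; the 23rd is -1.567.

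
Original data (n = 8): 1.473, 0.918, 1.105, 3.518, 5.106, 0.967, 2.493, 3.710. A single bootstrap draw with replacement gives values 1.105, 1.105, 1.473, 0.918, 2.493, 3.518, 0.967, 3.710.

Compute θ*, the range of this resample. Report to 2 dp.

Range = 3.710 − 0.918 = 2.79

θ* = 2.79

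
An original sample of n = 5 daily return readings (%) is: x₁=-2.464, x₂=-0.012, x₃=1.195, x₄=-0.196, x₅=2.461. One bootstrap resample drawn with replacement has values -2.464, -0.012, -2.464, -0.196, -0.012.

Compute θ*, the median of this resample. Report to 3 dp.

Sorted: -2.464, -2.464, -0.196, -0.012, -0.012
Median = middle value = -0.196

θ* = -0.196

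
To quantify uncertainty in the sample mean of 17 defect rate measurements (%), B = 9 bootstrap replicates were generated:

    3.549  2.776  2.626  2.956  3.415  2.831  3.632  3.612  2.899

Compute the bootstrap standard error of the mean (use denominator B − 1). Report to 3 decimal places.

Bootstrap SE is the standard deviation of the 9 replicate means.
Mean of replicates: (3.549 + 2.776 + 2.626 + 2.956 + 3.415 + 2.831 + 3.632 + 3.612 + 2.899) / 9 = 28.2960 / 9 = 3.1440
Sum of squared deviations: (+0.4050)² + (−0.3680)² + (−0.5180)² + (−0.1880)² + (+0.2710)² + (−0.3130)² + (+0.4880)² + (+0.4680)² + (−0.2450)² = 1.2917
Variance = 1.2917 / 8 = 0.1615
SE* = √0.1615

SE* = 0.402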